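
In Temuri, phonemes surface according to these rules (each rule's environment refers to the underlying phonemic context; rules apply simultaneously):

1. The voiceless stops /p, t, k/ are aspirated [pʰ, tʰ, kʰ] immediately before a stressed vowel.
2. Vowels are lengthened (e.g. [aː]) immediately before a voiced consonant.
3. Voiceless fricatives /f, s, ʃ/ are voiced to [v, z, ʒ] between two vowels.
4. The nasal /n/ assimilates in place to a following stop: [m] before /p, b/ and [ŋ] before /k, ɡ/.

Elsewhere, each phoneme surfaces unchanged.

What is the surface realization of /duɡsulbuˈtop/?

[duːɡsuːlbuˈtʰop]

/d/ — not in any rule's target class → [d].
Rule 2 applies to /u/ (between /d/ and /ɡ/: before a voiced consonant) → [uː].
/ɡ/ (between /u/ and /s/) is unaffected → [ɡ].
/s/ (between /ɡ/ and /u/) fails the environment for rule 3, so it stays [s].
/u/ (between /s/ and /l/) occurs before a voiced consonant → [uː] by rule 2.
/l/ — not in any rule's target class → [l].
/b/ (between /l/ and /u/): no rule targets it → [b].
/u/ (between /b/ and /t/): rule 2 targets it, but not before a voiced consonant → unchanged [u].
/t/ meets the environment for rule 1 (immediately before a stressed vowel) → [tʰ].
/o/ (between /t/ and /p/) is in the target of rule 2 but the environment (before a voiced consonant) is not met → [o].
/p/ (word-final) fails the environment for rule 1, so it stays [p].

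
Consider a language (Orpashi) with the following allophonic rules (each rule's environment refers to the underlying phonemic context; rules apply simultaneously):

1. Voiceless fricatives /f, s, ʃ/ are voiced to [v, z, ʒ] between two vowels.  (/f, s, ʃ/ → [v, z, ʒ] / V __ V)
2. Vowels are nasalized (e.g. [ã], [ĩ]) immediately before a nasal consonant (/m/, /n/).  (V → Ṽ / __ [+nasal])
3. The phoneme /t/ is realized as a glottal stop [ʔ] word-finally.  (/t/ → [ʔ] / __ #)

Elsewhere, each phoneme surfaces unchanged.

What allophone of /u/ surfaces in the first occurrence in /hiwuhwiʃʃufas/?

[u]

/u/ (between /w/ and /h/) fails the environment for rule 2, so it stays [u].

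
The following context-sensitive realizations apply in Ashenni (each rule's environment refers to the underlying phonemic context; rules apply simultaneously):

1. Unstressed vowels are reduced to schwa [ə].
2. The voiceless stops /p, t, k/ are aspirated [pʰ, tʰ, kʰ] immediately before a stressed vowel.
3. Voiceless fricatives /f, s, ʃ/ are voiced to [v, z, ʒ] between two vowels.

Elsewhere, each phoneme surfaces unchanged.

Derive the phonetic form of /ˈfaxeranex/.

/f/ — word-initial; rule 3 does not apply here → [f].
/a/ (between /f/ and /x/): rule 1 targets it, but not in an unstressed syllable → unchanged [a].
/e/ meets the environment for rule 1 (in an unstressed syllable) → [ə].
/a/ — between /r/ and /n/, in an unstressed syllable — surfaces as [ə] (rule 1).
/e/ meets the environment for rule 1 (in an unstressed syllable) → [ə].

[ˈfaxərənəx]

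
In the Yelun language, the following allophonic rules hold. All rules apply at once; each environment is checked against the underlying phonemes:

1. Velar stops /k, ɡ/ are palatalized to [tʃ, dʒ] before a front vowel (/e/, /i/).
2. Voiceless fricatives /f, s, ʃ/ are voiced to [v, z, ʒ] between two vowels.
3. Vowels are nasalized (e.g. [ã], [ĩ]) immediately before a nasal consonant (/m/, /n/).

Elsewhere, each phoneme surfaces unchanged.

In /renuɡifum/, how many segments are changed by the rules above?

4

Segments that undergo a rule: /e/ → [ẽ] (rule 3); /ɡ/ → [dʒ] (rule 1); /f/ → [v] (rule 2); /u/ → [ũ] (rule 3).
All other segments surface unchanged.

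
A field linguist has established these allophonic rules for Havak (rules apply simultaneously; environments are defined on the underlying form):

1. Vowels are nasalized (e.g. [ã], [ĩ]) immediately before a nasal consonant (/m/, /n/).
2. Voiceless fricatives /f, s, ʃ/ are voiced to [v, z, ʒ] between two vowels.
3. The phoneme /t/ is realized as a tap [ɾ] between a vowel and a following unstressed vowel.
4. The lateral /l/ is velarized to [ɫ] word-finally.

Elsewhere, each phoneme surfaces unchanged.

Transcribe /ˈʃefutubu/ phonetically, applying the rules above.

/ʃ/ (word-initial): rule 2 targets it, but not between two vowels → unchanged [ʃ].
/e/ (between /ʃ/ and /f/) fails the environment for rule 1, so it stays [e].
/f/ — between /e/ and /u/, between two vowels — surfaces as [v] (rule 2).
/u/ — between /f/ and /t/; rule 1 does not apply here → [u].
/t/ (between /u/ and /u/) occurs between a vowel and a following unstressed vowel → [ɾ] by rule 3.
/u/ (between /t/ and /b/) is in the target of rule 1 but the environment (before a nasal consonant) is not met → [u].
/b/ (between /u/ and /u/): no rule targets it → [b].
/u/ (word-final) fails the environment for rule 1, so it stays [u].

[ˈʃevuɾubu]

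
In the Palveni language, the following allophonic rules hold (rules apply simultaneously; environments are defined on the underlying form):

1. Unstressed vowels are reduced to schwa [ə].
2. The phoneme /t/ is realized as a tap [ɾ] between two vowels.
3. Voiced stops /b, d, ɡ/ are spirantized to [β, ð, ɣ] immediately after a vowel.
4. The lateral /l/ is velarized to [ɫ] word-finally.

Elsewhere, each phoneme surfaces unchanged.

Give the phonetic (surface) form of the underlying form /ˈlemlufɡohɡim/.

/l/ (word-initial): rule 4 targets it, but not word-finally → unchanged [l].
/e/ (between /l/ and /m/) fails the environment for rule 1, so it stays [e].
/l/ (between /m/ and /u/) fails the environment for rule 4, so it stays [l].
/u/ meets the environment for rule 1 (in an unstressed syllable) → [ə].
/ɡ/ (between /f/ and /o/): rule 3 targets it, but not immediately after a vowel → unchanged [ɡ].
Rule 1 applies to /o/ (between /ɡ/ and /h/: in an unstressed syllable) → [ə].
/ɡ/ (between /h/ and /i/) is in the target of rule 3 but the environment (immediately after a vowel) is not met → [ɡ].
/i/ — between /ɡ/ and /m/, in an unstressed syllable — surfaces as [ə] (rule 1).

[ˈlemləfɡəhɡəm]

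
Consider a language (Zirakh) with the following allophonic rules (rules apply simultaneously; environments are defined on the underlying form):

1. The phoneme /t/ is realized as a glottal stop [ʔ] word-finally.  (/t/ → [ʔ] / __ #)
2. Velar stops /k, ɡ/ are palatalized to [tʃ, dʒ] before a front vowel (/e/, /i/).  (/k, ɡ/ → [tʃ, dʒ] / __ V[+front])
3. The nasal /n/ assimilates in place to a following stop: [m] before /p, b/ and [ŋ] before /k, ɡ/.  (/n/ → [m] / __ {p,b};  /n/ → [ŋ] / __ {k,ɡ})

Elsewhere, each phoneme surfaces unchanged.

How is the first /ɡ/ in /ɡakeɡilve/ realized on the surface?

/ɡ/ (word-initial) fails the environment for rule 2, so it stays [ɡ].

[ɡ]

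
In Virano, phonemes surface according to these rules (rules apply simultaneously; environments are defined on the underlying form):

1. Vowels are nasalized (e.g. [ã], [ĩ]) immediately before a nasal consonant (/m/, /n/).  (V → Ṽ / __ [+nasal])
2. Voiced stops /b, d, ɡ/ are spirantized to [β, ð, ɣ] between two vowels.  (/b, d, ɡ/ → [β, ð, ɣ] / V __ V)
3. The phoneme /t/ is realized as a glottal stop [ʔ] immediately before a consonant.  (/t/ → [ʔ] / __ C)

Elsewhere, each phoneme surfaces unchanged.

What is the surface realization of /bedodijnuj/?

/b/ (word-initial) fails the environment for rule 2, so it stays [b].
/e/ (between /b/ and /d/) fails the environment for rule 1, so it stays [e].
/d/ (between /e/ and /o/): between two vowels, so rule 2 applies → [ð].
/o/ — between /d/ and /d/; rule 1 does not apply here → [o].
/d/ meets the environment for rule 2 (between two vowels) → [ð].
/i/ — between /d/ and /j/; rule 1 does not apply here → [i].
/j/ (between /i/ and /n/) is unaffected → [j].
/n/ (between /j/ and /u/) is unaffected → [n].
/u/ (between /n/ and /j/) fails the environment for rule 1, so it stays [u].
/j/ (word-final): no rule targets it → [j].

[beðoðijnuj]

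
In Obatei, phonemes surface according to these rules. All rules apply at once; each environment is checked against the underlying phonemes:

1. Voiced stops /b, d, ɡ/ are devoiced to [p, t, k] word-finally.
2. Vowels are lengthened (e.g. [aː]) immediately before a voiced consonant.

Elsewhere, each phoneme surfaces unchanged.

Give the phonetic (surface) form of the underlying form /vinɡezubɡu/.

[viːnɡeːzuːbɡu]

/i/ — between /v/ and /n/, before a voiced consonant — surfaces as [iː] (rule 2).
/ɡ/ (between /n/ and /e/) is in the target of rule 1 but the environment (word-finally) is not met → [ɡ].
Rule 2 applies to /e/ (between /ɡ/ and /z/: before a voiced consonant) → [eː].
/u/ meets the environment for rule 2 (before a voiced consonant) → [uː].
/b/ (between /u/ and /ɡ/) fails the environment for rule 1, so it stays [b].
/ɡ/ — between /b/ and /u/; rule 1 does not apply here → [ɡ].
/u/ (word-final) fails the environment for rule 2, so it stays [u].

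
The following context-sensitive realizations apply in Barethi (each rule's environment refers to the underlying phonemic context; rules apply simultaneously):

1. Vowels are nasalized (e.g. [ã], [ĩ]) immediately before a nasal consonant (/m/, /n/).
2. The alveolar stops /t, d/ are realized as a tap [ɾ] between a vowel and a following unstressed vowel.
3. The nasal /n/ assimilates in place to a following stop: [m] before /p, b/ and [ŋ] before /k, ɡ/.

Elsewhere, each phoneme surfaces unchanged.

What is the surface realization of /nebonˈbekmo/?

/n/ (word-initial) fails the environment for rule 3, so it stays [n].
/e/ (between /n/ and /b/) is in the target of rule 1 but the environment (before a nasal consonant) is not met → [e].
/b/ stays [b].
/o/ (between /b/ and /n/): before a nasal consonant, so rule 1 applies → [õ].
Rule 3 applies to /n/ (between /o/ and /b/: before a labial or velar stop) → [m].
/b/ — not in any rule's target class → [b].
/e/ (between /b/ and /k/) fails the environment for rule 1, so it stays [e].
/k/ (between /e/ and /m/): no rule targets it → [k].
/m/ stays [m].
/o/ — word-final; rule 1 does not apply here → [o].

[nebõmˈbekmo]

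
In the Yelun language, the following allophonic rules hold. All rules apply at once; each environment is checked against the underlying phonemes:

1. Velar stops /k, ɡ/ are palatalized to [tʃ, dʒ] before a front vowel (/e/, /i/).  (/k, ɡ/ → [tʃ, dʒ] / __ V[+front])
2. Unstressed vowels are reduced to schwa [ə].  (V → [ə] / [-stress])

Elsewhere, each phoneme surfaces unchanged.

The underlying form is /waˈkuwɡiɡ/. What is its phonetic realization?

/w/ (word-initial): no rule targets it → [w].
/a/ (between /w/ and /k/) occurs in an unstressed syllable → [ə] by rule 2.
/k/ (between /a/ and /u/) is in the target of rule 1 but the environment (before a front vowel) is not met → [k].
/u/ (between /k/ and /w/): rule 2 targets it, but not in an unstressed syllable → unchanged [u].
/w/ (between /u/ and /ɡ/) is unaffected → [w].
Rule 1 applies to /ɡ/ (between /w/ and /i/: before a front vowel) → [dʒ].
/i/ meets the environment for rule 2 (in an unstressed syllable) → [ə].
/ɡ/ (word-final) fails the environment for rule 1, so it stays [ɡ].

[wəˈkuwdʒəɡ]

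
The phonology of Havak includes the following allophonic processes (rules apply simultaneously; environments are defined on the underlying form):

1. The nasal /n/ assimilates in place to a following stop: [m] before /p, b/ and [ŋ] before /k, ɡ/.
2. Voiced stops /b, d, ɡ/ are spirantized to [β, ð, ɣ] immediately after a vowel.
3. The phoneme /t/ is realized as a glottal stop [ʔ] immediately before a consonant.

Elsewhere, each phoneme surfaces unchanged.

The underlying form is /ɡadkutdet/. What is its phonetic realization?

/ɡ/ — word-initial; rule 2 does not apply here → [ɡ].
/a/ — not in any rule's target class → [a].
Rule 2 applies to /d/ (between /a/ and /k/: immediately after a vowel) → [ð].
/k/ (between /d/ and /u/): no rule targets it → [k].
/u/ stays [u].
/t/ (between /u/ and /d/) occurs immediately before a consonant → [ʔ] by rule 3.
/d/ — between /t/ and /e/; rule 2 does not apply here → [d].
/e/ — not in any rule's target class → [e].
/t/ (word-final): rule 3 targets it, but not immediately before a consonant → unchanged [t].

[ɡaðkuʔdet]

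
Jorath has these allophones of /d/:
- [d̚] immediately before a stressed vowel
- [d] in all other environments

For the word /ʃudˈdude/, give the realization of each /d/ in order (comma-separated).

Occurrence 1 (position 3): no conditioning environment matches → elsewhere allophone [d].
Occurrence 2 (position 4): immediately before a stressed vowel → [d̚].
Occurrence 3 (position 6): no conditioning environment matches → elsewhere allophone [d].

[d], [d̚], [d]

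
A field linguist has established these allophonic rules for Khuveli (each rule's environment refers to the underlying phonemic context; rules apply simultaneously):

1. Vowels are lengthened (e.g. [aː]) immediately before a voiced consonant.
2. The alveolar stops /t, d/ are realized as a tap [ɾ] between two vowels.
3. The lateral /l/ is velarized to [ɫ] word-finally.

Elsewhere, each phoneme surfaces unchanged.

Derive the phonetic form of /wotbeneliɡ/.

/w/ — not in any rule's target class → [w].
/o/ (between /w/ and /t/): rule 1 targets it, but not before a voiced consonant → unchanged [o].
/t/ (between /o/ and /b/) is in the target of rule 2 but the environment (between two vowels) is not met → [t].
/b/ (between /t/ and /e/) is unaffected → [b].
/e/ (between /b/ and /n/) occurs before a voiced consonant → [eː] by rule 1.
/n/ stays [n].
Rule 1 applies to /e/ (between /n/ and /l/: before a voiced consonant) → [eː].
/l/ — between /e/ and /i/; rule 3 does not apply here → [l].
/i/ meets the environment for rule 1 (before a voiced consonant) → [iː].
/ɡ/ stays [ɡ].

[wotbeːneːliːɡ]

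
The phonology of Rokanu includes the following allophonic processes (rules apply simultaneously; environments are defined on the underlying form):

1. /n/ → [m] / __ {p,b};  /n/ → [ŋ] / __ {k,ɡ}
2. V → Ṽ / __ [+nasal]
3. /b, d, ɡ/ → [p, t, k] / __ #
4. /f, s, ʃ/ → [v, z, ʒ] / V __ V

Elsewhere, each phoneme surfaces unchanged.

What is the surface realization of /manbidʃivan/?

[mãmbidʃivãn]

/m/ (word-initial) is unaffected → [m].
/a/ meets the environment for rule 2 (before a nasal consonant) → [ã].
/n/ (between /a/ and /b/): before a labial or velar stop, so rule 1 applies → [m].
/b/ (between /n/ and /i/) fails the environment for rule 3, so it stays [b].
/i/ (between /b/ and /d/) is in the target of rule 2 but the environment (before a nasal consonant) is not met → [i].
/d/ (between /i/ and /ʃ/) is in the target of rule 3 but the environment (word-finally) is not met → [d].
/ʃ/ (between /d/ and /i/): rule 4 targets it, but not between two vowels → unchanged [ʃ].
/i/ — between /ʃ/ and /v/; rule 2 does not apply here → [i].
/v/ — not in any rule's target class → [v].
/a/ (between /v/ and /n/) occurs before a nasal consonant → [ã] by rule 2.
/n/ (word-final): rule 1 targets it, but not before a labial or velar stop → unchanged [n].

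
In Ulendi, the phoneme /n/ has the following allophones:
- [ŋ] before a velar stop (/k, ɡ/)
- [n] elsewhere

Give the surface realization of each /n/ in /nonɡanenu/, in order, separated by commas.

[n], [ŋ], [n], [n]

Occurrence 1 (position 1): no conditioning environment matches → elsewhere allophone [n].
Occurrence 2 (position 3): before a velar stop → [ŋ].
Occurrence 3 (position 6): no conditioning environment matches → elsewhere allophone [n].
Occurrence 4 (position 8): no conditioning environment matches → elsewhere allophone [n].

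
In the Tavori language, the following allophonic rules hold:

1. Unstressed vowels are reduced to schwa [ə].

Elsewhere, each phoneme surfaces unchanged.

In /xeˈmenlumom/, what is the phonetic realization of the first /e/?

Rule 1 applies to /e/ (between /x/ and /m/: in an unstressed syllable) → [ə].

[ə]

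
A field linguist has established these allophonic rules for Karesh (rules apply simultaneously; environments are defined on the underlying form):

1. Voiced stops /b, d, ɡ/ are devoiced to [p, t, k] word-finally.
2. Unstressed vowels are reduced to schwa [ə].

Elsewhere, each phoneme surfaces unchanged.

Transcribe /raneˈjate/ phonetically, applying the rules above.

/r/ (word-initial): no rule targets it → [r].
/a/ — between /r/ and /n/, in an unstressed syllable — surfaces as [ə] (rule 2).
/n/ stays [n].
/e/ (between /n/ and /j/) occurs in an unstressed syllable → [ə] by rule 2.
/j/ stays [j].
/a/ (between /j/ and /t/) fails the environment for rule 2, so it stays [a].
/t/ (between /a/ and /e/) is unaffected → [t].
Rule 2 applies to /e/ (word-final: in an unstressed syllable) → [ə].

[rənəˈjatə]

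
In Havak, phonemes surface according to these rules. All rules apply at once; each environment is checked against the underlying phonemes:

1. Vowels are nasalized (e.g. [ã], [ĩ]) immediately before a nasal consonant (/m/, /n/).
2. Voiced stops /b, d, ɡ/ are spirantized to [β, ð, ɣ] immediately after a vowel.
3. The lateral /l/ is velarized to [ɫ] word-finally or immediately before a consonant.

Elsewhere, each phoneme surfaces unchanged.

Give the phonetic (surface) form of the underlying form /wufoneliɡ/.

/w/ (word-initial): no rule targets it → [w].
/u/ (between /w/ and /f/): rule 1 targets it, but not before a nasal consonant → unchanged [u].
/f/ (between /u/ and /o/): no rule targets it → [f].
/o/ meets the environment for rule 1 (before a nasal consonant) → [õ].
/n/ stays [n].
/e/ (between /n/ and /l/): rule 1 targets it, but not before a nasal consonant → unchanged [e].
/l/ (between /e/ and /i/): rule 3 targets it, but not word-finally or immediately before a consonant → unchanged [l].
/i/ (between /l/ and /ɡ/) is in the target of rule 1 but the environment (before a nasal consonant) is not met → [i].
/ɡ/ meets the environment for rule 2 (immediately after a vowel) → [ɣ].

[wufõneliɣ]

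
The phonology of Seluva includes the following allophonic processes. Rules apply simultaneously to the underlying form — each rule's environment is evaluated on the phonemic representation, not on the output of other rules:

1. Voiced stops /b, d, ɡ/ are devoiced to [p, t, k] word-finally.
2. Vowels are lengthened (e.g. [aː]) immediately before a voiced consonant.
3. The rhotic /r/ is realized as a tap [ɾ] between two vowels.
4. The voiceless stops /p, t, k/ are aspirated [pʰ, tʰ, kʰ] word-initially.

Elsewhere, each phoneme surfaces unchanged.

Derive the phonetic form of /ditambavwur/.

[ditaːmbaːvwuːr]

/d/ (word-initial) fails the environment for rule 1, so it stays [d].
/i/ (between /d/ and /t/) fails the environment for rule 2, so it stays [i].
/t/ (between /i/ and /a/) fails the environment for rule 4, so it stays [t].
/a/ — between /t/ and /m/, before a voiced consonant — surfaces as [aː] (rule 2).
/m/ stays [m].
/b/ (between /m/ and /a/) fails the environment for rule 1, so it stays [b].
/a/ (between /b/ and /v/) occurs before a voiced consonant → [aː] by rule 2.
/v/ — not in any rule's target class → [v].
/w/ — not in any rule's target class → [w].
/u/ (between /w/ and /r/): before a voiced consonant, so rule 2 applies → [uː].
/r/ (word-final) fails the environment for rule 3, so it stays [r].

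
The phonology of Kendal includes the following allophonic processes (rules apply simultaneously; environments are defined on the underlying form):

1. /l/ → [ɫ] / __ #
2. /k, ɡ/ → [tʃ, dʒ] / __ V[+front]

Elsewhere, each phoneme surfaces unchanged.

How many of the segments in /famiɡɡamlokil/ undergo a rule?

2

Segments that undergo a rule: /k/ → [tʃ] (rule 2); /l/ → [ɫ] (rule 1).
All other segments surface unchanged.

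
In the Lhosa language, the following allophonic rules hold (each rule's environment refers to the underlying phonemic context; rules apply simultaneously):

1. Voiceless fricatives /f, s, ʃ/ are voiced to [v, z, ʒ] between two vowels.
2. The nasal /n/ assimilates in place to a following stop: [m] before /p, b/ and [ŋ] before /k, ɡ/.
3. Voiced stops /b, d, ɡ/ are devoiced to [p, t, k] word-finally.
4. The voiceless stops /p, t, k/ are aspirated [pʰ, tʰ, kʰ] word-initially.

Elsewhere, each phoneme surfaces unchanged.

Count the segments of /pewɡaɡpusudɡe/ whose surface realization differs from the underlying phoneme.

2

Segments that undergo a rule: /p/ → [pʰ] (rule 4); /s/ → [z] (rule 1).
All other segments surface unchanged.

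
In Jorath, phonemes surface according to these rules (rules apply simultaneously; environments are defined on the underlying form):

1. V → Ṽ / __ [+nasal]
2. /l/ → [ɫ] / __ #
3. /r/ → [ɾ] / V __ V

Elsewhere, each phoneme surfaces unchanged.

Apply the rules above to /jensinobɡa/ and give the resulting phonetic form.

[jẽnsĩnobɡa]

/e/ (between /j/ and /n/): before a nasal consonant, so rule 1 applies → [ẽ].
/i/ — between /s/ and /n/, before a nasal consonant — surfaces as [ĩ] (rule 1).
/o/ (between /n/ and /b/): rule 1 targets it, but not before a nasal consonant → unchanged [o].
/a/ (word-final): rule 1 targets it, but not before a nasal consonant → unchanged [a].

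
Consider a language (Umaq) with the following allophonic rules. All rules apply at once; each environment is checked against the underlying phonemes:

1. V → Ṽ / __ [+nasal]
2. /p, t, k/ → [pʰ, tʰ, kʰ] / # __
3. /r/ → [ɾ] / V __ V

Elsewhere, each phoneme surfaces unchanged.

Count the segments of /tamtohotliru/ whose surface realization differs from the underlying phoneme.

Segments that undergo a rule: /t/ → [tʰ] (rule 2); /a/ → [ã] (rule 1); /r/ → [ɾ] (rule 3).
All other segments surface unchanged.

3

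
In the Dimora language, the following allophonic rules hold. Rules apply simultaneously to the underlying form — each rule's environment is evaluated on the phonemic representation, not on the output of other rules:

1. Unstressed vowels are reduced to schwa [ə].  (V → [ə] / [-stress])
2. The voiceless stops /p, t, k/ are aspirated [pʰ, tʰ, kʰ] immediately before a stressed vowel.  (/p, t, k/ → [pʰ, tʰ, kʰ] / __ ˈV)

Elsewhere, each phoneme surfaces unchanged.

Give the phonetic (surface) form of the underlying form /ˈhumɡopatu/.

/u/ (between /h/ and /m/) is in the target of rule 1 but the environment (in an unstressed syllable) is not met → [u].
/o/ meets the environment for rule 1 (in an unstressed syllable) → [ə].
/p/ (between /o/ and /a/): rule 2 targets it, but not immediately before a stressed vowel → unchanged [p].
/a/ meets the environment for rule 1 (in an unstressed syllable) → [ə].
/t/ (between /a/ and /u/) is in the target of rule 2 but the environment (immediately before a stressed vowel) is not met → [t].
/u/ (word-final) occurs in an unstressed syllable → [ə] by rule 1.

[ˈhumɡəpətə]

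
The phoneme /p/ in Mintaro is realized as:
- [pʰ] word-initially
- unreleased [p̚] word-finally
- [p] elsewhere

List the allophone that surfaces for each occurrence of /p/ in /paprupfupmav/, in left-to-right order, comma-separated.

Occurrence 1 (position 1): word-initially → [pʰ].
Occurrence 2 (position 3): no conditioning environment matches → elsewhere allophone [p].
Occurrence 3 (position 6): no conditioning environment matches → elsewhere allophone [p].
Occurrence 4 (position 9): no conditioning environment matches → elsewhere allophone [p].

[pʰ], [p], [p], [p]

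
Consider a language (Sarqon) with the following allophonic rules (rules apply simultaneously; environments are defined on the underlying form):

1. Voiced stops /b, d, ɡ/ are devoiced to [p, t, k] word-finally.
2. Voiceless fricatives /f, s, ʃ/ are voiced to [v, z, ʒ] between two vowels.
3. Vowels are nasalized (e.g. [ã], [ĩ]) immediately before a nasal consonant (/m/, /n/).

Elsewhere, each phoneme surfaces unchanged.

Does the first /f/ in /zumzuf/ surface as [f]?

/f/ — word-final; rule 2 does not apply here → [f].
The actual realization is [f], which matches [f].

Yes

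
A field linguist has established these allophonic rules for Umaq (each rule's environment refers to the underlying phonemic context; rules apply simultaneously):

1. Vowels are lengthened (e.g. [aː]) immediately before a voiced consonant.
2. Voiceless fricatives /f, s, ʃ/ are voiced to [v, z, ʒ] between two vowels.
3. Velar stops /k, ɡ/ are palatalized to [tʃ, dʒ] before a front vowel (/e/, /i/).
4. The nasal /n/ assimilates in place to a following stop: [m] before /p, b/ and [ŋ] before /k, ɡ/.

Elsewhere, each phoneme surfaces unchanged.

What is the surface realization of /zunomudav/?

/z/ — not in any rule's target class → [z].
Rule 1 applies to /u/ (between /z/ and /n/: before a voiced consonant) → [uː].
/n/ (between /u/ and /o/) is in the target of rule 4 but the environment (before a labial or velar stop) is not met → [n].
Rule 1 applies to /o/ (between /n/ and /m/: before a voiced consonant) → [oː].
/m/ — not in any rule's target class → [m].
/u/ — between /m/ and /d/, before a voiced consonant — surfaces as [uː] (rule 1).
/d/ stays [d].
Rule 1 applies to /a/ (between /d/ and /v/: before a voiced consonant) → [aː].
/v/ (word-final) is unaffected → [v].

[zuːnoːmuːdaːv]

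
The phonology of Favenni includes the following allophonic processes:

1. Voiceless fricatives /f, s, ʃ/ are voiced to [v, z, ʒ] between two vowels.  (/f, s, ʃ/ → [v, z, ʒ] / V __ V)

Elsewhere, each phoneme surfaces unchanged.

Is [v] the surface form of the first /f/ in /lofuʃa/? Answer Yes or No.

Yes

Rule 1 applies to /f/ (between /o/ and /u/: between two vowels) → [v].
The actual realization is [v], which matches [v].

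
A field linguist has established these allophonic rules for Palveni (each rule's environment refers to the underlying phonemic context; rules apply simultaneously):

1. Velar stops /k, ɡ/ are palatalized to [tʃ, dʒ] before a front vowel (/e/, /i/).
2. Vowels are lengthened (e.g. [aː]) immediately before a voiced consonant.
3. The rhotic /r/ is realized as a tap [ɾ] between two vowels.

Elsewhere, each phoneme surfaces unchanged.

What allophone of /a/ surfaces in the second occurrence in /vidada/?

[a]

/a/ (word-final): rule 2 targets it, but not before a voiced consonant → unchanged [a].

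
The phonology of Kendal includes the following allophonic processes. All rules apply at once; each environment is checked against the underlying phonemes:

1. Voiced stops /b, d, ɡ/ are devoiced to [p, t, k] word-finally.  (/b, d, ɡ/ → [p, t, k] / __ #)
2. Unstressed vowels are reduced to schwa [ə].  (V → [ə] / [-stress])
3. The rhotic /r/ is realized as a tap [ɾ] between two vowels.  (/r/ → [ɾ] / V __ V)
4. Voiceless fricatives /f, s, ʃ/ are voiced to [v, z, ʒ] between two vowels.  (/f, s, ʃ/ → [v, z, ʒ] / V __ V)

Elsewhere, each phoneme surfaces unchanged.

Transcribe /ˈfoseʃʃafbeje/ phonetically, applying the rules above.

[ˈfozəʃʃəfbəjə]

/f/ (word-initial) is in the target of rule 4 but the environment (between two vowels) is not met → [f].
/o/ — between /f/ and /s/; rule 2 does not apply here → [o].
Rule 4 applies to /s/ (between /o/ and /e/: between two vowels) → [z].
/e/ meets the environment for rule 2 (in an unstressed syllable) → [ə].
/ʃ/ (between /e/ and /ʃ/): rule 4 targets it, but not between two vowels → unchanged [ʃ].
/ʃ/ (between /ʃ/ and /a/): rule 4 targets it, but not between two vowels → unchanged [ʃ].
/a/ — between /ʃ/ and /f/, in an unstressed syllable — surfaces as [ə] (rule 2).
/f/ (between /a/ and /b/) is in the target of rule 4 but the environment (between two vowels) is not met → [f].
/b/ (between /f/ and /e/) fails the environment for rule 1, so it stays [b].
/e/ meets the environment for rule 2 (in an unstressed syllable) → [ə].
/j/ — not in any rule's target class → [j].
/e/ (word-final): in an unstressed syllable, so rule 2 applies → [ə].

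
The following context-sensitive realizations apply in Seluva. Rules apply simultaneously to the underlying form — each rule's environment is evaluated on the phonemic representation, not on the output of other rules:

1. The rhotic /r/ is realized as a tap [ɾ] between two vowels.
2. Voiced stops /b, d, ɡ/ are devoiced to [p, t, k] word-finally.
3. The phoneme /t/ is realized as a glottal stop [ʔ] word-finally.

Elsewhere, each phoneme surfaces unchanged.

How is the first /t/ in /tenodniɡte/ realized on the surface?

[t]

/t/ — word-initial; rule 3 does not apply here → [t].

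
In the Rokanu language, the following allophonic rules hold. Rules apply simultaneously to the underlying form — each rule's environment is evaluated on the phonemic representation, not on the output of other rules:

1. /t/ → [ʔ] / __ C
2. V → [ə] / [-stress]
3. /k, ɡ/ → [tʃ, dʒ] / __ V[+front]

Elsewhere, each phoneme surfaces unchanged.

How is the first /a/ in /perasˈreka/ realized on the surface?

[ə]

Rule 2 applies to /a/ (between /r/ and /s/: in an unstressed syllable) → [ə].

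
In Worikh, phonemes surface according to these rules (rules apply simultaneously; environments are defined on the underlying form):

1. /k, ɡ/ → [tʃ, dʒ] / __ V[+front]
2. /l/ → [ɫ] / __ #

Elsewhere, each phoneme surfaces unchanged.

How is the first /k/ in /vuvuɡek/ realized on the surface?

[k]

/k/ (word-final) fails the environment for rule 1, so it stays [k].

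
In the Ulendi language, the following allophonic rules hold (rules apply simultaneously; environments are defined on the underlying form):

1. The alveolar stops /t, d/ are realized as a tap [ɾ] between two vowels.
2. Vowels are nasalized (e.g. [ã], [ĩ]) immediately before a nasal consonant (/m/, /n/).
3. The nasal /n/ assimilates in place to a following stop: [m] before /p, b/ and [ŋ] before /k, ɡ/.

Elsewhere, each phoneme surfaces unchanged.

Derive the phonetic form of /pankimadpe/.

/p/ stays [p].
/a/ (between /p/ and /n/) occurs before a nasal consonant → [ã] by rule 2.
/n/ — between /a/ and /k/, before a labial or velar stop — surfaces as [ŋ] (rule 3).
/k/ (between /n/ and /i/) is unaffected → [k].
/i/ (between /k/ and /m/): before a nasal consonant, so rule 2 applies → [ĩ].
/m/ (between /i/ and /a/) is unaffected → [m].
/a/ (between /m/ and /d/): rule 2 targets it, but not before a nasal consonant → unchanged [a].
/d/ (between /a/ and /p/) is in the target of rule 1 but the environment (between two vowels) is not met → [d].
/p/ (between /d/ and /e/): no rule targets it → [p].
/e/ (word-final) fails the environment for rule 2, so it stays [e].

[pãŋkĩmadpe]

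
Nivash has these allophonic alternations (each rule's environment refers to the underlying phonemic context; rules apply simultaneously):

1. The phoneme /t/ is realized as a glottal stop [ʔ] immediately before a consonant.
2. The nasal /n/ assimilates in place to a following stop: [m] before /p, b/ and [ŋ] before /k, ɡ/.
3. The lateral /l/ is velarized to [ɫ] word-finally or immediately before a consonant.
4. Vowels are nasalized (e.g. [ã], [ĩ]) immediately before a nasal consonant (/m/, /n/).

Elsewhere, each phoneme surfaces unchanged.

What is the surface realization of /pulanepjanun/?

[pulãnepjãnũn]

/u/ (between /p/ and /l/) is in the target of rule 4 but the environment (before a nasal consonant) is not met → [u].
/l/ (between /u/ and /a/) fails the environment for rule 3, so it stays [l].
Rule 4 applies to /a/ (between /l/ and /n/: before a nasal consonant) → [ã].
/n/ — between /a/ and /e/; rule 2 does not apply here → [n].
/e/ (between /n/ and /p/): rule 4 targets it, but not before a nasal consonant → unchanged [e].
/a/ — between /j/ and /n/, before a nasal consonant — surfaces as [ã] (rule 4).
/n/ (between /a/ and /u/): rule 2 targets it, but not before a labial or velar stop → unchanged [n].
/u/ (between /n/ and /n/): before a nasal consonant, so rule 4 applies → [ũ].
/n/ — word-final; rule 2 does not apply here → [n].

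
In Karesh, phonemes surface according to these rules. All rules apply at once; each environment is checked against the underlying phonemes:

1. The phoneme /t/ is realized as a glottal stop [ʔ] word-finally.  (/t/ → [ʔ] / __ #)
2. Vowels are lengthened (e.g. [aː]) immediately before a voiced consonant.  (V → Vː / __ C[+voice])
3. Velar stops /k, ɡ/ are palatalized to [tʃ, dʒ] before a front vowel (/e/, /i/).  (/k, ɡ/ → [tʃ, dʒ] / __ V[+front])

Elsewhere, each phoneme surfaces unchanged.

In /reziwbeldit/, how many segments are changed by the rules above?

Segments that undergo a rule: /e/ → [eː] (rule 2); /i/ → [iː] (rule 2); /e/ → [eː] (rule 2); /t/ → [ʔ] (rule 1).
All other segments surface unchanged.

4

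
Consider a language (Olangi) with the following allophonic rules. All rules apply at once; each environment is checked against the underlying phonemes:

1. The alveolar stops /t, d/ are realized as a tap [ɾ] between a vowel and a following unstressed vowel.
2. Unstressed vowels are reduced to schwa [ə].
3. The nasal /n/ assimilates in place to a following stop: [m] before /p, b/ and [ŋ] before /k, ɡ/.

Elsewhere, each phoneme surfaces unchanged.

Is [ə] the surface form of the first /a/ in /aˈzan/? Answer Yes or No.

/a/ (word-initial): in an unstressed syllable, so rule 2 applies → [ə].
The actual realization is [ə], which matches [ə].

Yes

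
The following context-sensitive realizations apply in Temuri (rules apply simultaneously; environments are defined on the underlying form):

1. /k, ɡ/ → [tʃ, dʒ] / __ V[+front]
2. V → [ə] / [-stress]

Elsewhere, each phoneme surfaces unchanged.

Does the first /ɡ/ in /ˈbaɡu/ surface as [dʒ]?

No

/ɡ/ — between /a/ and /u/; rule 1 does not apply here → [ɡ].
The actual realization is [ɡ], not [dʒ].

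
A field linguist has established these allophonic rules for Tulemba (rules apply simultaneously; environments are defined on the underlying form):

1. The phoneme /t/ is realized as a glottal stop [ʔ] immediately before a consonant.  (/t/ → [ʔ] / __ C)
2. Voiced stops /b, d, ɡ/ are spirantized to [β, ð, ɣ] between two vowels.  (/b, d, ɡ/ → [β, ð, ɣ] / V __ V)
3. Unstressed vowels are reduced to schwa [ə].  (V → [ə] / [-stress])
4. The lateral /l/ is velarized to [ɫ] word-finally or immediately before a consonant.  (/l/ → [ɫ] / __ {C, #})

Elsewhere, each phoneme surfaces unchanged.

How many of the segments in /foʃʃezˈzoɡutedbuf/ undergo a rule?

6

Segments that undergo a rule: /o/ → [ə] (rule 3); /e/ → [ə] (rule 3); /ɡ/ → [ɣ] (rule 2); /u/ → [ə] (rule 3); /e/ → [ə] (rule 3); /u/ → [ə] (rule 3).
All other segments surface unchanged.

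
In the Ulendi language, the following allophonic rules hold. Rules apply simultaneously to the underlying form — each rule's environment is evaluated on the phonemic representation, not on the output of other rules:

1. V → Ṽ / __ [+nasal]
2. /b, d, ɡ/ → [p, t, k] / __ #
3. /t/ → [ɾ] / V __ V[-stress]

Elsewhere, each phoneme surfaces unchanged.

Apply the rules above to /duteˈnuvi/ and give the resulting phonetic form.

/d/ (word-initial): rule 2 targets it, but not word-finally → unchanged [d].
/u/ (between /d/ and /t/) is in the target of rule 1 but the environment (before a nasal consonant) is not met → [u].
Rule 3 applies to /t/ (between /u/ and /e/: between a vowel and a following unstressed vowel) → [ɾ].
/e/ (between /t/ and /n/): before a nasal consonant, so rule 1 applies → [ẽ].
/n/ (between /e/ and /u/): no rule targets it → [n].
/u/ (between /n/ and /v/): rule 1 targets it, but not before a nasal consonant → unchanged [u].
/v/ (between /u/ and /i/) is unaffected → [v].
/i/ (word-final) fails the environment for rule 1, so it stays [i].

[duɾẽˈnuvi]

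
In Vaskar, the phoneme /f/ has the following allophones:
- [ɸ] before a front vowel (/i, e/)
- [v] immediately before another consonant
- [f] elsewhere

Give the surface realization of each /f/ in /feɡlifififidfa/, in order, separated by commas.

Occurrence 1 (position 1): before a front vowel (/i, e/) → [ɸ].
Occurrence 2 (position 6): before a front vowel (/i, e/) → [ɸ].
Occurrence 3 (position 8): before a front vowel (/i, e/) → [ɸ].
Occurrence 4 (position 10): before a front vowel (/i, e/) → [ɸ].
Occurrence 5 (position 13): no conditioning environment matches → elsewhere allophone [f].

[ɸ], [ɸ], [ɸ], [ɸ], [f]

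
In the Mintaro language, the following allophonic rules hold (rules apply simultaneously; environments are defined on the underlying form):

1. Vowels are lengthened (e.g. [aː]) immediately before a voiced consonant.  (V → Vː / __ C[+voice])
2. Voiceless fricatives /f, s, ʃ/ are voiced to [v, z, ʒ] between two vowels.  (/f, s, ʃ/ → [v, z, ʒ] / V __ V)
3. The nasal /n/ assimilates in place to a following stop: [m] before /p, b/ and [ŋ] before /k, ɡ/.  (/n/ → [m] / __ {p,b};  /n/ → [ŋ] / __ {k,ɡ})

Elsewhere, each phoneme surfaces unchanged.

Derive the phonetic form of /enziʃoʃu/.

[eːnziʒoʒu]

/e/ (word-initial): before a voiced consonant, so rule 1 applies → [eː].
/n/ (between /e/ and /z/) fails the environment for rule 3, so it stays [n].
/z/ (between /n/ and /i/): no rule targets it → [z].
/i/ (between /z/ and /ʃ/) is in the target of rule 1 but the environment (before a voiced consonant) is not met → [i].
/ʃ/ — between /i/ and /o/, between two vowels — surfaces as [ʒ] (rule 2).
/o/ (between /ʃ/ and /ʃ/) fails the environment for rule 1, so it stays [o].
/ʃ/ — between /o/ and /u/, between two vowels — surfaces as [ʒ] (rule 2).
/u/ (word-final) is in the target of rule 1 but the environment (before a voiced consonant) is not met → [u].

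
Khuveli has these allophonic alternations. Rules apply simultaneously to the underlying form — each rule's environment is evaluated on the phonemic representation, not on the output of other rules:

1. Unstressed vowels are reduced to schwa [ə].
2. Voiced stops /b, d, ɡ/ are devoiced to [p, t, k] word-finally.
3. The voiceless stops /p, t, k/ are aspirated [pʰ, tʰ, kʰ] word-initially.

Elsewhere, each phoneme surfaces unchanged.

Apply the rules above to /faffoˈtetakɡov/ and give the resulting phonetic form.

Rule 1 applies to /a/ (between /f/ and /f/: in an unstressed syllable) → [ə].
/o/ (between /f/ and /t/): in an unstressed syllable, so rule 1 applies → [ə].
/t/ (between /o/ and /e/) is in the target of rule 3 but the environment (word-initially) is not met → [t].
/e/ (between /t/ and /t/) is in the target of rule 1 but the environment (in an unstressed syllable) is not met → [e].
/t/ — between /e/ and /a/; rule 3 does not apply here → [t].
/a/ — between /t/ and /k/, in an unstressed syllable — surfaces as [ə] (rule 1).
/k/ (between /a/ and /ɡ/) is in the target of rule 3 but the environment (word-initially) is not met → [k].
/ɡ/ (between /k/ and /o/) fails the environment for rule 2, so it stays [ɡ].
/o/ (between /ɡ/ and /v/): in an unstressed syllable, so rule 1 applies → [ə].

[fəffəˈtetəkɡəv]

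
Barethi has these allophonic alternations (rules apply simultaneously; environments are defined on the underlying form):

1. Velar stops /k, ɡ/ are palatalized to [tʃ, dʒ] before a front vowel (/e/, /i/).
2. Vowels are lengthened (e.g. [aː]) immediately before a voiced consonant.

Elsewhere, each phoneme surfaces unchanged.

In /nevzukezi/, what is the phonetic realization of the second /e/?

/e/ (between /k/ and /z/): before a voiced consonant, so rule 2 applies → [eː].

[eː]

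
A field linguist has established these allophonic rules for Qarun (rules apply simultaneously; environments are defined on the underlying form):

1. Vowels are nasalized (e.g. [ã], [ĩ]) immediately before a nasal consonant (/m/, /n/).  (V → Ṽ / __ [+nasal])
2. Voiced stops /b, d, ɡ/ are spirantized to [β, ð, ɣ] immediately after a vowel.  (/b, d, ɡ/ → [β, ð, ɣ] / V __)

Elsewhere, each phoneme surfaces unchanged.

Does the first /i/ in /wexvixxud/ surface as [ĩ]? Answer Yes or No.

No

/i/ (between /v/ and /x/) is in the target of rule 1 but the environment (before a nasal consonant) is not met → [i].
The actual realization is [i], not [ĩ].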